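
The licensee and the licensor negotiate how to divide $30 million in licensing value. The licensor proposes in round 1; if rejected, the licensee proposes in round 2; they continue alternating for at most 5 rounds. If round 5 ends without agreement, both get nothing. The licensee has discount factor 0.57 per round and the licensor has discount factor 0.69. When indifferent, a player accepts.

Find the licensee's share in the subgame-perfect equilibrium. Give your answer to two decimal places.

Work backward from the last round.
Round 5 (the licensor proposes): the licensee will accept anything ≥ 0, so the licensor offers 0 and keeps 30.
Round 4 (the licensee proposes): the licensor can get 30 next round, worth 0.69 × 30 = 20.7 now. The licensee offers 20.7 and keeps 30 − 20.7 = 9.3.
Round 3 (the licensor proposes): the licensee can get 9.3 next round, worth 0.57 × 9.3 = 5.301 now, so the licensor offers 5.301, keeping 24.699.
Round 2 (the licensee proposes): the licensor can get 24.699 next round, worth 0.69 × 24.699 = 17.04231 now. The licensee offers 17.04231 and keeps 30 − 17.04231 = 12.95769.
Round 1 (the licensor proposes): the licensee can get 12.95769 next round, worth 0.57 × 12.95769 = 7.3858833 now, so the licensor offers 7.3858833, keeping 22.6141167.

7.39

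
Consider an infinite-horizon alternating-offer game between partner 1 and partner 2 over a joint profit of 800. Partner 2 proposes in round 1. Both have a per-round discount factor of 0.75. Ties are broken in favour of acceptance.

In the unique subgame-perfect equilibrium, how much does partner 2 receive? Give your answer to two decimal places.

In a stationary SPE each proposer offers the other exactly their discounted continuation value.
If partner 2 keeps x when proposing and partner 1 keeps y when proposing, then x = 800 − 0.75y and y = 800 − 0.75x.
Solving: x = 800(1 − 0.75) / (1 − 0.75·0.75) = 200 / 0.4375 ≈ 457.1429.
Partner 1 gets 800 − 457.1429 ≈ 342.8571.

457.14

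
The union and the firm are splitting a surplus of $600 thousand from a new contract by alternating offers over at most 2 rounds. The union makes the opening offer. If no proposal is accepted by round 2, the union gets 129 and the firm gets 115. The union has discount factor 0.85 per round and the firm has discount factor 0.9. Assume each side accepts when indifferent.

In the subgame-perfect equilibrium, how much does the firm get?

423.9

Round 2 (the firm proposes): the union gets 129 if talks fail, so the firm offers 129 and keeps 471.
Round 1 (the union proposes): the firm can get 471 next round, worth 0.9 × 471 = 423.9 now; the union offers that and keeps 176.1.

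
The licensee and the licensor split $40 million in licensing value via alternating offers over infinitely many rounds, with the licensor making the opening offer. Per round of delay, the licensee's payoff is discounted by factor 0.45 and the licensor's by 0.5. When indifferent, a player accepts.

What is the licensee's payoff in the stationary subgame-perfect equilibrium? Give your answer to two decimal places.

When the licensor proposes, the licensee accepts any offer worth at least 0.45 times what the licensee would get by proposing next round; and vice versa.
This gives x = 40 − 0.45y and y = 40 − 0.5x, where x and y are each side's share when it proposes.
Hence (1 − 0.45·0.5)x = 40(1 − 0.45), i.e. 0.775·x = 22.
x ≈ 28.3871; the licensee's share is 40 − x ≈ 11.6129.

11.61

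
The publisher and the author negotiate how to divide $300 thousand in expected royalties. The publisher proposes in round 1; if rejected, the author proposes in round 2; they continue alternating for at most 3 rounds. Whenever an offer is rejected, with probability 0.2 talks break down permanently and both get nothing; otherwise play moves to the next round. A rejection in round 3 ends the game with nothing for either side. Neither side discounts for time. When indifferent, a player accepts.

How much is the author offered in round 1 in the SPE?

Round 3 (the publisher proposes): the author will accept anything ≥ 0, so the publisher offers 0 and keeps 300.
Round 2 (the author proposes): rejecting gives the publisher an expected 0.8 × 300 = 240. The author offers 240 and keeps 300 − 240 = 60.
Round 1 (the publisher proposes): rejecting gives the author an expected 0.8 × 60 = 48, so the publisher offers 48, keeping 252.

48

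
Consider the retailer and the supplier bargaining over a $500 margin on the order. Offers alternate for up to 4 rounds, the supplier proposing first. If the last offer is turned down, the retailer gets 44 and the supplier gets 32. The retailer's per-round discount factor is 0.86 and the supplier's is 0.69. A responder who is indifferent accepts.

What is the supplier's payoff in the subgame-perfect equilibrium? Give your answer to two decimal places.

Round 4 (the retailer proposes): the supplier gets 32 if talks fail, so the retailer offers 32 and keeps 468.
Round 3 (the supplier proposes): the retailer can get 468 next round, worth 0.86 × 468 = 402.48 now; the supplier offers that and keeps 97.52.
Round 2 (the retailer proposes): the supplier can get 97.52 next round, worth 0.69 × 97.52 = 67.2888 now. The retailer offers 67.2888 and keeps 500 − 67.2888 = 432.7112.
Round 1 (the supplier proposes): the retailer can get 432.7112 next round, worth 0.86 × 432.7112 = 372.131632 now; the supplier offers that and keeps 127.868368.

127.87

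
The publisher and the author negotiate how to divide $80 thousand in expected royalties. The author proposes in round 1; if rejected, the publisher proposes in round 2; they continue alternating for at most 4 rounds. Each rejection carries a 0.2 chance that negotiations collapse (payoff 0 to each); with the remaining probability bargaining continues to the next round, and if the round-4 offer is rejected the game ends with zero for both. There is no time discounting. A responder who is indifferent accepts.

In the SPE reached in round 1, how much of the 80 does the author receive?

26.24

Round 4 (the publisher proposes): rejection yields 0 for the author; the publisher offers 0 and keeps 80.
Round 3 (the author proposes): rejecting gives the publisher an expected 0.8 × 80 = 64. The author offers 64 and keeps 80 − 64 = 16.
Round 2 (the publisher proposes): rejecting gives the author an expected 0.8 × 16 = 12.8. The publisher offers 12.8 and keeps 80 − 12.8 = 67.2.
Round 1 (the author proposes): rejecting gives the publisher an expected 0.8 × 67.2 = 53.76; the author offers that and keeps 26.24.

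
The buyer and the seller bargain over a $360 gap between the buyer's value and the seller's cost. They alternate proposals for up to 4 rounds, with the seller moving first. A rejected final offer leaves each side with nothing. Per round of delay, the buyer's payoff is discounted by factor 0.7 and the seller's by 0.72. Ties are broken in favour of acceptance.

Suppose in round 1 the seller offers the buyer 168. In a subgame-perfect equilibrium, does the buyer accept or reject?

Reject

Round 4 (the buyer proposes): rejection yields 0 for the seller; the buyer offers 0 and keeps 360.
Round 3 (the seller proposes): the buyer can get 360 next round, worth 0.7 × 360 = 252 now; the seller offers that and keeps 108.
Round 2 (the buyer proposes): the seller can get 108 next round, worth 0.72 × 108 = 77.76 now. The buyer offers 77.76 and keeps 360 − 77.76 = 282.24.
So by rejecting in round 1, the buyer gets 282.24 next round, worth 0.7 × 282.24 = 197.568 now.
Offer 168 < 197.568, so the buyer rejects.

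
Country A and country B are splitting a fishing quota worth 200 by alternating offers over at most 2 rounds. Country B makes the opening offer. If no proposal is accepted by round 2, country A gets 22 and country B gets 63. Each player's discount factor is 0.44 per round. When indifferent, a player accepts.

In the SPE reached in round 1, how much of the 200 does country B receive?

139.72

Round 2 (country A proposes): country B gets 63 if talks fail, so country A offers 63 and keeps 137.
Round 1 (country B proposes): country A can get 137 next round, worth 0.44 × 137 = 60.28 now. Country B offers 60.28 and keeps 200 − 60.28 = 139.72.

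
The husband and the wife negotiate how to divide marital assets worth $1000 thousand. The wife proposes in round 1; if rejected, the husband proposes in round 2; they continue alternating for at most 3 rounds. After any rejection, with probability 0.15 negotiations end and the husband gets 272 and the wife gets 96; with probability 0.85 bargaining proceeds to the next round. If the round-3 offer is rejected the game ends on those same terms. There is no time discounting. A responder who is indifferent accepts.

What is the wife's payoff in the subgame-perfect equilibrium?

647.42

By backward induction:
Round 3 (the wife proposes): the husband gets 272 if talks fail, so the wife offers 272 and keeps 728.
Round 2 (the husband proposes): rejecting gives the wife an expected 0.85 × 728 + 0.15 × 96 = 633.2, so the husband offers 633.2, keeping 366.8.
Round 1 (the wife proposes): rejecting gives the husband an expected 0.85 × 366.8 + 0.15 × 272 = 352.58; the wife offers that and keeps 647.42.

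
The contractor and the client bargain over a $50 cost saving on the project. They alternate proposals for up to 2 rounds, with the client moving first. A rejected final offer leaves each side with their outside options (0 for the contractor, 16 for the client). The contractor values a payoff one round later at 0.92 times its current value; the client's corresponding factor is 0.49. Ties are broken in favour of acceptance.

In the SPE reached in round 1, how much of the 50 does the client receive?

Round 2 (the contractor proposes): the client gets 16 if talks fail, so the contractor offers 16 and keeps 34.
Round 1 (the client proposes): the contractor can get 34 next round, worth 0.92 × 34 = 31.28 now, so the client offers 31.28, keeping 18.72.

18.72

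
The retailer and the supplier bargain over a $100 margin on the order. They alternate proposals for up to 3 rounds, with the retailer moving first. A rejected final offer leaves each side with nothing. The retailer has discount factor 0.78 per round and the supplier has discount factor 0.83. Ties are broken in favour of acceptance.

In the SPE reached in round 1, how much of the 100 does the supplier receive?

18.26

Round 3 (the retailer proposes): the supplier will accept anything ≥ 0, so the retailer offers 0 and keeps 100.
Round 2 (the supplier proposes): the retailer can get 100 next round, worth 0.78 × 100 = 78 now, so the supplier offers 78, keeping 22.
Round 1 (the retailer proposes): the supplier can get 22 next round, worth 0.83 × 22 = 18.26 now, so the retailer offers 18.26, keeping 81.74.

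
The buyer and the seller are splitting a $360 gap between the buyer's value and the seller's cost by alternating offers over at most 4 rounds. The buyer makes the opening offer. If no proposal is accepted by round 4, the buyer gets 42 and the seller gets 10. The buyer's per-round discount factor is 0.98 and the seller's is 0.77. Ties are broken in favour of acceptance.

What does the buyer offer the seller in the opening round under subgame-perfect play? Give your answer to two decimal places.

Round 4 (the seller proposes): the buyer gets 42 if talks fail, so the seller offers 42 and keeps 318.
Round 3 (the buyer proposes): the seller can get 318 next round, worth 0.77 × 318 = 244.86 now; the buyer offers that and keeps 115.14.
Round 2 (the seller proposes): the buyer can get 115.14 next round, worth 0.98 × 115.14 = 112.8372 now; the seller offers that and keeps 247.1628.
Round 1 (the buyer proposes): the seller can get 247.1628 next round, worth 0.77 × 247.1628 = 190.315356 now. The buyer offers 190.315356 and keeps 360 − 190.315356 = 169.684644.

190.32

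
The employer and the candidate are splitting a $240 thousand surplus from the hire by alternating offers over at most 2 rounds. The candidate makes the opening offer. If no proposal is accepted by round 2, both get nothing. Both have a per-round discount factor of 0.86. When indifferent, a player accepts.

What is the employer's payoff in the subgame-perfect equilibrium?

206.4

By backward induction:
Round 2 (the employer proposes): the candidate will accept anything ≥ 0, so the employer offers 0 and keeps 240.
Round 1 (the candidate proposes): the employer can get 240 next round, worth 0.86 × 240 = 206.4 now, so the candidate offers 206.4, keeping 33.6.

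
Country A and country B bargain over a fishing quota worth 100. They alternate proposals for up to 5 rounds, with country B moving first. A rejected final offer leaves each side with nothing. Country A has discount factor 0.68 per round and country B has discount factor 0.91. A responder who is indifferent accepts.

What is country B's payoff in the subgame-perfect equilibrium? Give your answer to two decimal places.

90.09

Round 5 (country B proposes): rejection yields 0 for country A; country B offers 0 and keeps 100.
Round 4 (country A proposes): country B can get 100 next round, worth 0.91 × 100 = 91 now, so country A offers 91, keeping 9.
Round 3 (country B proposes): country A can get 9 next round, worth 0.68 × 9 = 6.12 now; country B offers that and keeps 93.88.
Round 2 (country A proposes): country B can get 93.88 next round, worth 0.91 × 93.88 = 85.4308 now, so country A offers 85.4308, keeping 14.5692.
Round 1 (country B proposes): country A can get 14.5692 next round, worth 0.68 × 14.5692 = 9.907056 now. Country B offers 9.907056 and keeps 100 − 9.907056 = 90.092944.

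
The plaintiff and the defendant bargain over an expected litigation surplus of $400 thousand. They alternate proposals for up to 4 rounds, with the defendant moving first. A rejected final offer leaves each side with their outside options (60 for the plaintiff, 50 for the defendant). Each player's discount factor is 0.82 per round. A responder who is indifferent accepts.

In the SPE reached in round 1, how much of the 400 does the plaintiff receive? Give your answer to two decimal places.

Round 4 (the plaintiff proposes): the defendant gets 50 if talks fail, so the plaintiff offers 50 and keeps 350.
Round 3 (the defendant proposes): the plaintiff can get 350 next round, worth 0.82 × 350 = 287 now; the defendant offers that and keeps 113.
Round 2 (the plaintiff proposes): the defendant can get 113 next round, worth 0.82 × 113 = 92.66 now. The plaintiff offers 92.66 and keeps 400 − 92.66 = 307.34.
Round 1 (the defendant proposes): the plaintiff can get 307.34 next round, worth 0.82 × 307.34 = 252.0188 now. The defendant offers 252.0188 and keeps 400 − 252.0188 = 147.9812.

252.02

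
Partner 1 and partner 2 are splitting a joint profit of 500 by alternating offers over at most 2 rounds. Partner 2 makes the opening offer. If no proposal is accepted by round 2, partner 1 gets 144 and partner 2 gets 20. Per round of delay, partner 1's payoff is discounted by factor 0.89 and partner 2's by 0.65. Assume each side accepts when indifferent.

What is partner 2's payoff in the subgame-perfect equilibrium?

72.8

By backward induction:
Round 2 (partner 1 proposes): partner 2 gets 20 if talks fail, so partner 1 offers 20 and keeps 480.
Round 1 (partner 2 proposes): partner 1 can get 480 next round, worth 0.89 × 480 = 427.2 now. Partner 2 offers 427.2 and keeps 500 − 427.2 = 72.8.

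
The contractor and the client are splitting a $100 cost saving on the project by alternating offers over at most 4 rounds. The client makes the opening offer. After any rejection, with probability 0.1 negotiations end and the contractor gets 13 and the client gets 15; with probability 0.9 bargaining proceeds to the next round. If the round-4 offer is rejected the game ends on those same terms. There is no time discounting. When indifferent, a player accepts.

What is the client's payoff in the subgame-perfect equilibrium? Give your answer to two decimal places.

By backward induction:
Round 4 (the contractor proposes): the client gets 15 if talks fail, so the contractor offers 15 and keeps 85.
Round 3 (the client proposes): rejecting gives the contractor an expected 0.9 × 85 + 0.1 × 13 = 77.8. The client offers 77.8 and keeps 100 − 77.8 = 22.2.
Round 2 (the contractor proposes): rejecting gives the client an expected 0.9 × 22.2 + 0.1 × 15 = 21.48; the contractor offers that and keeps 78.52.
Round 1 (the client proposes): rejecting gives the contractor an expected 0.9 × 78.52 + 0.1 × 13 = 71.968, so the client offers 71.968, keeping 28.032.

28.03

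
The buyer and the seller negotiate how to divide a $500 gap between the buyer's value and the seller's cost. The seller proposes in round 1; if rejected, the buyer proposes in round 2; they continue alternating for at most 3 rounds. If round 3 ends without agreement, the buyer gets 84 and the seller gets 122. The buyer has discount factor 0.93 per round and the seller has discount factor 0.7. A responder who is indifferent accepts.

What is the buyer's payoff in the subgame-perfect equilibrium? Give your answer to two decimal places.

194.18

Work backward from the last round.
Round 3 (the seller proposes): the buyer gets 84 if talks fail, so the seller offers 84 and keeps 416.
Round 2 (the buyer proposes): the seller can get 416 next round, worth 0.7 × 416 = 291.2 now, so the buyer offers 291.2, keeping 208.8.
Round 1 (the seller proposes): the buyer can get 208.8 next round, worth 0.93 × 208.8 = 194.184 now, so the seller offers 194.184, keeping 305.816.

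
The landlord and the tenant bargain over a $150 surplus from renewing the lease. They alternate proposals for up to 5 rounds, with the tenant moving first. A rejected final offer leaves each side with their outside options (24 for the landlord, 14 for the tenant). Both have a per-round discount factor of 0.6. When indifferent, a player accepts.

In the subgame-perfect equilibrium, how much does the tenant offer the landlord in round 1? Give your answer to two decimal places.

52.07

Round 5 (the tenant proposes): the landlord gets 24 if talks fail, so the tenant offers 24 and keeps 126.
Round 4 (the landlord proposes): the tenant can get 126 next round, worth 0.6 × 126 = 75.6 now, so the landlord offers 75.6, keeping 74.4.
Round 3 (the tenant proposes): the landlord can get 74.4 next round, worth 0.6 × 74.4 = 44.64 now. The tenant offers 44.64 and keeps 150 − 44.64 = 105.36.
Round 2 (the landlord proposes): the tenant can get 105.36 next round, worth 0.6 × 105.36 = 63.216 now. The landlord offers 63.216 and keeps 150 − 63.216 = 86.784.
Round 1 (the tenant proposes): the landlord can get 86.784 next round, worth 0.6 × 86.784 = 52.0704 now. The tenant offers 52.0704 and keeps 150 − 52.0704 = 97.9296.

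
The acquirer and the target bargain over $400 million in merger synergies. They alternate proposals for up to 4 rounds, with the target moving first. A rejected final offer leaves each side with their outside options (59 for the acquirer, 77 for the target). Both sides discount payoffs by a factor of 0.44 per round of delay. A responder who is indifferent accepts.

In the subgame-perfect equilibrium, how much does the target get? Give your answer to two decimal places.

By backward induction:
Round 4 (the acquirer proposes): the target gets 77 if talks fail, so the acquirer offers 77 and keeps 323.
Round 3 (the target proposes): the acquirer can get 323 next round, worth 0.44 × 323 = 142.12 now, so the target offers 142.12, keeping 257.88.
Round 2 (the acquirer proposes): the target can get 257.88 next round, worth 0.44 × 257.88 = 113.4672 now. The acquirer offers 113.4672 and keeps 400 − 113.4672 = 286.5328.
Round 1 (the target proposes): the acquirer can get 286.5328 next round, worth 0.44 × 286.5328 = 126.074432 now. The target offers 126.074432 and keeps 400 − 126.074432 = 273.925568.

273.93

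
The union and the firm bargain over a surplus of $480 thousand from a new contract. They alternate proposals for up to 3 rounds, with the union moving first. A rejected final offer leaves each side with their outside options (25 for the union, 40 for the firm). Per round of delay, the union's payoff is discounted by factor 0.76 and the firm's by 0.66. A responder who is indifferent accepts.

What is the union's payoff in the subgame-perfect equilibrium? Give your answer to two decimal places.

Solve by backward induction from round 3.
Round 3 (the union proposes): the firm gets 40 if talks fail, so the union offers 40 and keeps 440.
Round 2 (the firm proposes): the union can get 440 next round, worth 0.76 × 440 = 334.4 now. The firm offers 334.4 and keeps 480 − 334.4 = 145.6.
Round 1 (the union proposes): the firm can get 145.6 next round, worth 0.66 × 145.6 = 96.096 now. The union offers 96.096 and keeps 480 − 96.096 = 383.904.

383.90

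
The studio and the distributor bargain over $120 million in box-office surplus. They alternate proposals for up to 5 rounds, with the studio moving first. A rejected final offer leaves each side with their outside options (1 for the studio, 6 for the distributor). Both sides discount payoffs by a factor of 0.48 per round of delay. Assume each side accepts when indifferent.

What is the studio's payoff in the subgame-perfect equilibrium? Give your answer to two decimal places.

82.83

Round 5 (the studio proposes): the distributor gets 6 if talks fail, so the studio offers 6 and keeps 114.
Round 4 (the distributor proposes): the studio can get 114 next round, worth 0.48 × 114 = 54.72 now, so the distributor offers 54.72, keeping 65.28.
Round 3 (the studio proposes): the distributor can get 65.28 next round, worth 0.48 × 65.28 = 31.3344 now, so the studio offers 31.3344, keeping 88.6656.
Round 2 (the distributor proposes): the studio can get 88.6656 next round, worth 0.48 × 88.6656 = 42.559488 now, so the distributor offers 42.559488, keeping 77.440512.
Round 1 (the studio proposes): the distributor can get 77.440512 next round, worth 0.48 × 77.440512 = 37.17144576 now, so the studio offers 37.17144576, keeping 82.82855424.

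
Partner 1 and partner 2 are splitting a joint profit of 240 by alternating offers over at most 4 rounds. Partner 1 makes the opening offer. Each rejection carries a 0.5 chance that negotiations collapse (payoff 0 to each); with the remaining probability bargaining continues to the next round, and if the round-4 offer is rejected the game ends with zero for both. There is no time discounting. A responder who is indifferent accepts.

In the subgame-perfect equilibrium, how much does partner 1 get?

Round 4 (partner 2 proposes): partner 1 will accept anything ≥ 0, so partner 2 offers 0 and keeps 240.
Round 3 (partner 1 proposes): rejecting gives partner 2 an expected 0.5 × 240 = 120, so partner 1 offers 120, keeping 120.
Round 2 (partner 2 proposes): rejecting gives partner 1 an expected 0.5 × 120 = 60. Partner 2 offers 60 and keeps 240 − 60 = 180.
Round 1 (partner 1 proposes): rejecting gives partner 2 an expected 0.5 × 180 = 90; partner 1 offers that and keeps 150.

150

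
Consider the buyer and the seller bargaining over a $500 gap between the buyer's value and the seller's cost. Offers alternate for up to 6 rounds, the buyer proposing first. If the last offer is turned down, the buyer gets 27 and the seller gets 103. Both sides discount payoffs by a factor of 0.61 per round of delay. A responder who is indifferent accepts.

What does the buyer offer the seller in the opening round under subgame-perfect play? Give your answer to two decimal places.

203.16

Work backward from the last round.
Round 6 (the seller proposes): the buyer gets 27 if talks fail, so the seller offers 27 and keeps 473.
Round 5 (the buyer proposes): the seller can get 473 next round, worth 0.61 × 473 = 288.53 now, so the buyer offers 288.53, keeping 211.47.
Round 4 (the seller proposes): the buyer can get 211.47 next round, worth 0.61 × 211.47 = 128.9967 now; the seller offers that and keeps 371.0033.
Round 3 (the buyer proposes): the seller can get 371.0033 next round, worth 0.61 × 371.0033 = 226.312013 now; the buyer offers that and keeps 273.687987.
Round 2 (the seller proposes): the buyer can get 273.687987 next round, worth 0.61 × 273.687987 = 166.94967207 now, so the seller offers 166.94967207, keeping 333.05032793.
Round 1 (the buyer proposes): the seller can get 333.05032793 next round, worth 0.61 × 333.05032793 = 203.1607000373 now. The buyer offers 203.1607000373 and keeps 500 − 203.1607000373 = 296.8392999627.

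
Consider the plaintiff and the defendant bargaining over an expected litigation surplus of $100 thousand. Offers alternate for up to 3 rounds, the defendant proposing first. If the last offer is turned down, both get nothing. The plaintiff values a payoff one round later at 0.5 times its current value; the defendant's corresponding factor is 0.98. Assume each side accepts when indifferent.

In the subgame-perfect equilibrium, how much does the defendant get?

99

Round 3 (the defendant proposes): rejection yields 0 for the plaintiff; the defendant offers 0 and keeps 100.
Round 2 (the plaintiff proposes): the defendant can get 100 next round, worth 0.98 × 100 = 98 now; the plaintiff offers that and keeps 2.
Round 1 (the defendant proposes): the plaintiff can get 2 next round, worth 0.5 × 2 = 1 now. The defendant offers 1 and keeps 100 − 1 = 99.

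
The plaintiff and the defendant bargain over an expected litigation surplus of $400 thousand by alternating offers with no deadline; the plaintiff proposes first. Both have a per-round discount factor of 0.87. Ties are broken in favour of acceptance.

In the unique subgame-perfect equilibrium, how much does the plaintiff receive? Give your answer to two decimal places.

When the plaintiff proposes, the defendant accepts any offer worth at least 0.87 times what the defendant would get by proposing next round; and vice versa.
This gives x = 400 − 0.87y and y = 400 − 0.87x, where x and y are each side's share when it proposes.
Hence (1 − 0.87·0.87)x = 400(1 − 0.87), i.e. 0.2431·x = 52.
x ≈ 213.9037; the defendant's share is 400 − x ≈ 186.0963.

213.90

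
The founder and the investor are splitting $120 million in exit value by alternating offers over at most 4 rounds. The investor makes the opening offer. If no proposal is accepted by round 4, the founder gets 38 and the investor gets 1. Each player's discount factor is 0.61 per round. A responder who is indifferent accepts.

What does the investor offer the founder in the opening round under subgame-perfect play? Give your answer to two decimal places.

Work backward from the last round.
Round 4 (the founder proposes): the investor gets 1 if talks fail, so the founder offers 1 and keeps 119.
Round 3 (the investor proposes): the founder can get 119 next round, worth 0.61 × 119 = 72.59 now. The investor offers 72.59 and keeps 120 − 72.59 = 47.41.
Round 2 (the founder proposes): the investor can get 47.41 next round, worth 0.61 × 47.41 = 28.9201 now. The founder offers 28.9201 and keeps 120 − 28.9201 = 91.0799.
Round 1 (the investor proposes): the founder can get 91.0799 next round, worth 0.61 × 91.0799 = 55.558739 now; the investor offers that and keeps 64.441261.

55.56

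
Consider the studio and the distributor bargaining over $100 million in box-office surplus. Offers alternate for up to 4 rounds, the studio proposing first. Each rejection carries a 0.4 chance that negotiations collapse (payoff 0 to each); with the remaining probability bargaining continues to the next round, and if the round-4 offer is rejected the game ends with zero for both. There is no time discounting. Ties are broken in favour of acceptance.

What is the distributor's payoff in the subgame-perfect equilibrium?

Round 4 (the distributor proposes): rejection yields 0 for the studio; the distributor offers 0 and keeps 100.
Round 3 (the studio proposes): rejecting gives the distributor an expected 0.6 × 100 = 60, so the studio offers 60, keeping 40.
Round 2 (the distributor proposes): rejecting gives the studio an expected 0.6 × 40 = 24; the distributor offers that and keeps 76.
Round 1 (the studio proposes): rejecting gives the distributor an expected 0.6 × 76 = 45.6; the studio offers that and keeps 54.4.

45.6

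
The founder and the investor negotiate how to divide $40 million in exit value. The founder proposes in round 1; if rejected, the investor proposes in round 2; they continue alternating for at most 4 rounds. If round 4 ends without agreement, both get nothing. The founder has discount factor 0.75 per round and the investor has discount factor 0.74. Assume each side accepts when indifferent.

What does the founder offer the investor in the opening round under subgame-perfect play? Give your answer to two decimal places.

By backward induction:
Round 4 (the investor proposes): rejection yields 0 for the founder; the investor offers 0 and keeps 40.
Round 3 (the founder proposes): the investor can get 40 next round, worth 0.74 × 40 = 29.6 now; the founder offers that and keeps 10.4.
Round 2 (the investor proposes): the founder can get 10.4 next round, worth 0.75 × 10.4 = 7.8 now, so the investor offers 7.8, keeping 32.2.
Round 1 (the founder proposes): the investor can get 32.2 next round, worth 0.74 × 32.2 = 23.828 now; the founder offers that and keeps 16.172.

23.83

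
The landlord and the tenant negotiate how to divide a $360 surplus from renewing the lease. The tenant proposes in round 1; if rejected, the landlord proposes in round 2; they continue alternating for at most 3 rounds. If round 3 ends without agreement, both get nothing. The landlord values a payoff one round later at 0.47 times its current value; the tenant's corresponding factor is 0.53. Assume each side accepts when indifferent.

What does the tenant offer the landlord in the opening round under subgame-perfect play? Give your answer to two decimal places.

By backward induction:
Round 3 (the tenant proposes): the landlord will accept anything ≥ 0, so the tenant offers 0 and keeps 360.
Round 2 (the landlord proposes): the tenant can get 360 next round, worth 0.53 × 360 = 190.8 now. The landlord offers 190.8 and keeps 360 − 190.8 = 169.2.
Round 1 (the tenant proposes): the landlord can get 169.2 next round, worth 0.47 × 169.2 = 79.524 now, so the tenant offers 79.524, keeping 280.476.

79.52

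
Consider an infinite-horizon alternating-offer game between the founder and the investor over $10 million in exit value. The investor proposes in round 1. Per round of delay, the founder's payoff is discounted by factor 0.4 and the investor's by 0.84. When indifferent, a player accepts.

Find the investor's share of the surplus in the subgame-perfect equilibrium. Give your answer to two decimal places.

In a stationary SPE each proposer offers the other exactly their discounted continuation value.
If the investor keeps x when proposing and the founder keeps y when proposing, then x = 10 − 0.4y and y = 10 − 0.84x.
Solving: x = 10(1 − 0.4) / (1 − 0.84·0.4) = 6 / 0.664 ≈ 9.0361.
The founder gets 10 − 9.0361 ≈ 0.9639.

9.04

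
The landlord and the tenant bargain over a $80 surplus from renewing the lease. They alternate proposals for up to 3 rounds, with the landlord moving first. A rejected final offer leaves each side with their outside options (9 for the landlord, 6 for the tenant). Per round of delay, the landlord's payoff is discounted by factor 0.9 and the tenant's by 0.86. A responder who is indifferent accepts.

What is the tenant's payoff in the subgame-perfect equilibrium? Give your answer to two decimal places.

Round 3 (the landlord proposes): the tenant gets 6 if talks fail, so the landlord offers 6 and keeps 74.
Round 2 (the tenant proposes): the landlord can get 74 next round, worth 0.9 × 74 = 66.6 now. The tenant offers 66.6 and keeps 80 − 66.6 = 13.4.
Round 1 (the landlord proposes): the tenant can get 13.4 next round, worth 0.86 × 13.4 = 11.524 now, so the landlord offers 11.524, keeping 68.476.

11.52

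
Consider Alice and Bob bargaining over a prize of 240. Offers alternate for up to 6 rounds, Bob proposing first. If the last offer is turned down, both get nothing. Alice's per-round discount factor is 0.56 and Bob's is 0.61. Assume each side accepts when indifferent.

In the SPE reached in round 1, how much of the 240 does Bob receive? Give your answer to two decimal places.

Round 6 (Alice proposes): rejection yields 0 for Bob; Alice offers 0 and keeps 240.
Round 5 (Bob proposes): Alice can get 240 next round, worth 0.56 × 240 = 134.4 now; Bob offers that and keeps 105.6.
Round 4 (Alice proposes): Bob can get 105.6 next round, worth 0.61 × 105.6 = 64.416 now. Alice offers 64.416 and keeps 240 − 64.416 = 175.584.
Round 3 (Bob proposes): Alice can get 175.584 next round, worth 0.56 × 175.584 = 98.32704 now, so Bob offers 98.32704, keeping 141.67296.
Round 2 (Alice proposes): Bob can get 141.67296 next round, worth 0.61 × 141.67296 = 86.4205056 now, so Alice offers 86.4205056, keeping 153.5794944.
Round 1 (Bob proposes): Alice can get 153.5794944 next round, worth 0.56 × 153.5794944 = 86.004516864 now; Bob offers that and keeps 153.995483136.

154.00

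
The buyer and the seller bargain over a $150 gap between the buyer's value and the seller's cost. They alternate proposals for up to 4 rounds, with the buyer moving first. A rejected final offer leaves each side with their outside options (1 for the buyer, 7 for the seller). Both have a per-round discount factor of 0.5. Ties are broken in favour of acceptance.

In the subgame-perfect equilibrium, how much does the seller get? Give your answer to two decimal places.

Round 4 (the seller proposes): the buyer gets 1 if talks fail, so the seller offers 1 and keeps 149.
Round 3 (the buyer proposes): the seller can get 149 next round, worth 0.5 × 149 = 74.5 now. The buyer offers 74.5 and keeps 150 − 74.5 = 75.5.
Round 2 (the seller proposes): the buyer can get 75.5 next round, worth 0.5 × 75.5 = 37.75 now, so the seller offers 37.75, keeping 112.25.
Round 1 (the buyer proposes): the seller can get 112.25 next round, worth 0.5 × 112.25 = 56.125 now, so the buyer offers 56.125, keeping 93.875.

56.13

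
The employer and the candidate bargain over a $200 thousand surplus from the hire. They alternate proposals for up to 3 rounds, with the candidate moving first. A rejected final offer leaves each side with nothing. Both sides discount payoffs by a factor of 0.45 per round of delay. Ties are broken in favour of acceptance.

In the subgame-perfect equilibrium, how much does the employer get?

49.5

Work backward from the last round.
Round 3 (the candidate proposes): rejection yields 0 for the employer; the candidate offers 0 and keeps 200.
Round 2 (the employer proposes): the candidate can get 200 next round, worth 0.45 × 200 = 90 now; the employer offers that and keeps 110.
Round 1 (the candidate proposes): the employer can get 110 next round, worth 0.45 × 110 = 49.5 now, so the candidate offers 49.5, keeping 150.5.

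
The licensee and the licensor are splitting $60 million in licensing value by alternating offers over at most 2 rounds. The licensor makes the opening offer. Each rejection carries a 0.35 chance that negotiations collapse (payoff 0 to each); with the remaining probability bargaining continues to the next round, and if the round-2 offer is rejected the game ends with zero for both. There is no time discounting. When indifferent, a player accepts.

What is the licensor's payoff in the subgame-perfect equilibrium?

By backward induction:
Round 2 (the licensee proposes): the licensor will accept anything ≥ 0, so the licensee offers 0 and keeps 60.
Round 1 (the licensor proposes): rejecting gives the licensee an expected 0.65 × 60 = 39. The licensor offers 39 and keeps 60 − 39 = 21.

21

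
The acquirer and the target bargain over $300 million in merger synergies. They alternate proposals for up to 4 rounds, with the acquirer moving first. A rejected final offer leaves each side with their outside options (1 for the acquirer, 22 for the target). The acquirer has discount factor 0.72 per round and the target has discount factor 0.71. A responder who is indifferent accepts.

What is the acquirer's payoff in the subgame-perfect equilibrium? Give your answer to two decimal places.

Round 4 (the target proposes): the acquirer gets 1 if talks fail, so the target offers 1 and keeps 299.
Round 3 (the acquirer proposes): the target can get 299 next round, worth 0.71 × 299 = 212.29 now. The acquirer offers 212.29 and keeps 300 − 212.29 = 87.71.
Round 2 (the target proposes): the acquirer can get 87.71 next round, worth 0.72 × 87.71 = 63.1512 now, so the target offers 63.1512, keeping 236.8488.
Round 1 (the acquirer proposes): the target can get 236.8488 next round, worth 0.71 × 236.8488 = 168.162648 now; the acquirer offers that and keeps 131.837352.

131.84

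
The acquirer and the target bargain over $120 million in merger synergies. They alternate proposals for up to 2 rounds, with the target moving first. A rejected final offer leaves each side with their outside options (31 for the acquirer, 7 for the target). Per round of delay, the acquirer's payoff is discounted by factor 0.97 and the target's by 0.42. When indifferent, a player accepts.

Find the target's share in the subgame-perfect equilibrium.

10.39

Round 2 (the acquirer proposes): the target gets 7 if talks fail, so the acquirer offers 7 and keeps 113.
Round 1 (the target proposes): the acquirer can get 113 next round, worth 0.97 × 113 = 109.61 now, so the target offers 109.61, keeping 10.39.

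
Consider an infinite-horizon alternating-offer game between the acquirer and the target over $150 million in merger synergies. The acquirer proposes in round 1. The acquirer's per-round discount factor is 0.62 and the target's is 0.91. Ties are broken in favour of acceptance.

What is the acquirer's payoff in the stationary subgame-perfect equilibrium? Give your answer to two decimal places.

In a stationary SPE each proposer offers the other exactly their discounted continuation value.
If the acquirer keeps x when proposing and the target keeps y when proposing, then x = 150 − 0.91y and y = 150 − 0.62x.
Solving: x = 150(1 − 0.91) / (1 − 0.62·0.91) = 13.5 / 0.4358 ≈ 30.9775.
The target gets 150 − 30.9775 ≈ 119.0225.

30.98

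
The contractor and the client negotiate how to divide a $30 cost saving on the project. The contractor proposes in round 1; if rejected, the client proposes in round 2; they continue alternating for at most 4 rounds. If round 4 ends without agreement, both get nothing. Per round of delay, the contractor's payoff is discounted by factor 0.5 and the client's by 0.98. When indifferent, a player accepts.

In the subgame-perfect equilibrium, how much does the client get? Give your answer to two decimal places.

29.11

Work backward from the last round.
Round 4 (the client proposes): rejection yields 0 for the contractor; the client offers 0 and keeps 30.
Round 3 (the contractor proposes): the client can get 30 next round, worth 0.98 × 30 = 29.4 now, so the contractor offers 29.4, keeping 0.6.
Round 2 (the client proposes): the contractor can get 0.6 next round, worth 0.5 × 0.6 = 0.3 now; the client offers that and keeps 29.7.
Round 1 (the contractor proposes): the client can get 29.7 next round, worth 0.98 × 29.7 = 29.106 now; the contractor offers that and keeps 0.894.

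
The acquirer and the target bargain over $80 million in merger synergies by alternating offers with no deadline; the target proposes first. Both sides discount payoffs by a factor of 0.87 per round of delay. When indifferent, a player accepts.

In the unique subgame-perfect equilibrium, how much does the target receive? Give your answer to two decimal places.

When the target proposes, the acquirer accepts any offer worth at least 0.87 times what the acquirer would get by proposing next round; and vice versa.
This gives x = 80 − 0.87y and y = 80 − 0.87x, where x and y are each side's share when it proposes.
Hence (1 − 0.87·0.87)x = 80(1 − 0.87), i.e. 0.2431·x = 10.4.
x ≈ 42.7807; the acquirer's share is 80 − x ≈ 37.2193.

42.78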